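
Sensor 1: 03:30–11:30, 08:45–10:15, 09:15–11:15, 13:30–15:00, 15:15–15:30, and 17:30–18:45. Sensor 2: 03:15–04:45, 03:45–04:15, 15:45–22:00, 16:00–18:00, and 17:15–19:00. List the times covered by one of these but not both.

Merge the first list: 03:30-11:30, 13:30-15:00, 15:15-15:30, 17:30-18:45.
Merge the second list: 03:15-04:45, 15:45-22:00.
A \ B = 04:45-11:30, 13:30-15:00, 15:15-15:30.
B \ A = 03:15-03:30, 15:45-17:30, 18:45-22:00.
Union of the two gives the symmetric difference.

03:15-03:30, 04:45-11:30, 13:30-15:00, 15:15-15:30, 15:45-17:30, 18:45-22:00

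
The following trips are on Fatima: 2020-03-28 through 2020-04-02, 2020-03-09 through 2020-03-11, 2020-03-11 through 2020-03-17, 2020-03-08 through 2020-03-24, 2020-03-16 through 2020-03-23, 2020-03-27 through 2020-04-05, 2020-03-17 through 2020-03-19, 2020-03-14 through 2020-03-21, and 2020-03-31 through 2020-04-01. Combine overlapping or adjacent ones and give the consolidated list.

2020-03-08 through 2020-03-24, 2020-03-27 through 2020-04-05

Sort by start: 2020-03-08 through 2020-03-24, 2020-03-09 through 2020-03-11, 2020-03-11 through 2020-03-17, 2020-03-14 through 2020-03-21, 2020-03-16 through 2020-03-23, 2020-03-17 through 2020-03-19, 2020-03-27 through 2020-04-05, 2020-03-28 through 2020-04-02, 2020-03-31 through 2020-04-01.
2020-03-09 through 2020-03-11 overlaps/touches 2020-03-08 through 2020-03-24 → extend to 2020-03-08 through 2020-03-24.
2020-03-11 through 2020-03-17 overlaps/touches 2020-03-08 through 2020-03-24 → extend to 2020-03-08 through 2020-03-24.
2020-03-14 through 2020-03-21 overlaps/touches 2020-03-08 through 2020-03-24 → extend to 2020-03-08 through 2020-03-24.
2020-03-16 through 2020-03-23 overlaps/touches 2020-03-08 through 2020-03-24 → extend to 2020-03-08 through 2020-03-24.
2020-03-17 through 2020-03-19 overlaps/touches 2020-03-08 through 2020-03-24 → extend to 2020-03-08 through 2020-03-24.
2020-03-27 through 2020-04-05 is disjoint → start new block.
2020-03-28 through 2020-04-02 overlaps/touches 2020-03-27 through 2020-04-05 → extend to 2020-03-27 through 2020-04-05.
2020-03-31 through 2020-04-01 overlaps/touches 2020-03-27 through 2020-04-05 → extend to 2020-03-27 through 2020-04-05.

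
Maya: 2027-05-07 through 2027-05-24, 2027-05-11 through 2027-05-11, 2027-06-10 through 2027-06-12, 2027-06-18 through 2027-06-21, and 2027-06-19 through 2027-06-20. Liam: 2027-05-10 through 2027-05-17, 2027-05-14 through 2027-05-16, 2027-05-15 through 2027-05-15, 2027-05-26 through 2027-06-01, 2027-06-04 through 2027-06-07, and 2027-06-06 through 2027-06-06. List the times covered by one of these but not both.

Merge the first list: 2027-05-07 through 2027-05-24, 2027-06-10 through 2027-06-12, 2027-06-18 through 2027-06-21.
Merge the second list: 2027-05-10 through 2027-05-17, 2027-05-26 through 2027-06-01, 2027-06-04 through 2027-06-07.
A \ B = 2027-05-07 through 2027-05-09, 2027-05-18 through 2027-05-24, 2027-06-10 through 2027-06-12, 2027-06-18 through 2027-06-21.
B \ A = 2027-05-26 through 2027-06-01, 2027-06-04 through 2027-06-07.
Union of the two gives the symmetric difference.

2027-05-07 through 2027-05-09, 2027-05-18 through 2027-05-24, 2027-05-26 through 2027-06-01, 2027-06-04 through 2027-06-07, 2027-06-10 through 2027-06-12, 2027-06-18 through 2027-06-21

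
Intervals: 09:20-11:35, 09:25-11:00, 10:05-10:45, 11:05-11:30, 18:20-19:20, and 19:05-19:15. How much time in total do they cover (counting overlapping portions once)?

Merged: 09:20–11:35, 18:20–19:20.
Lengths: 2 h 15 min + 1 h = 3 h 15 min.

3 h 15 min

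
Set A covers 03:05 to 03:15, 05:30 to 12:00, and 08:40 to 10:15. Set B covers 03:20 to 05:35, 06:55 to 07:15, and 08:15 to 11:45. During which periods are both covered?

05:30-05:35, 06:55-07:15, 08:15-11:45

First set merges to 03:05-03:15, 05:30-12:00.
03:05-03:15 falls entirely outside B.
05:30-12:00 overlaps B on 05:30-05:35, 06:55-07:15, 08:15-11:45.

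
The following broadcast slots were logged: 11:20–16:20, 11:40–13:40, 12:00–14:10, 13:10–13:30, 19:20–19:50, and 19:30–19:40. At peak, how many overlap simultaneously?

4

Sweep endpoints in order; track running count of active intervals.
Peak of 4 reached at 13:10.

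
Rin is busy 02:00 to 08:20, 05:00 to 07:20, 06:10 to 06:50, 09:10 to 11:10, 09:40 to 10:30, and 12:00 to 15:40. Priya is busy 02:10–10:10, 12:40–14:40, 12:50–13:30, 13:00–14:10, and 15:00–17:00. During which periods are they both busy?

02:10-08:20, 09:10-10:10, 12:40-14:40, 15:00-15:40

First set merges to 02:00-08:20, 09:10-11:10, 12:00-15:40.
Second set merges to 02:10-10:10, 12:40-14:40, 15:00-17:00.
02:00-08:20 ∩ B → 02:10-08:20.
09:10-11:10 ∩ B → 09:10-10:10.
12:00-15:40 ∩ B → 12:40-14:40, 15:00-15:40.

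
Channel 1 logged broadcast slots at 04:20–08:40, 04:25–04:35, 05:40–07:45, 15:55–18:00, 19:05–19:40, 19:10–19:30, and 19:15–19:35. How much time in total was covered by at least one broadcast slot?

7 h

Merged: 04:20-08:40, 15:55-18:00, 19:05-19:40.
Lengths: 4 h 20 min + 2 h 5 min + 35 min = 7 h.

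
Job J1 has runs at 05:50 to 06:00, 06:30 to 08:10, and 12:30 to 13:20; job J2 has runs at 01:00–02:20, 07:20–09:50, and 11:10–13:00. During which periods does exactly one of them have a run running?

01:00–02:20, 05:50–06:00, 06:30–07:20, 08:10–09:50, 11:10–12:30, 13:00–13:20

Only in the first: 05:50–06:00, 06:30–07:20, 13:00–13:20.
Only in the second: 01:00–02:20, 08:10–09:50, 11:10–12:30.
Together these are the periods covered by exactly one.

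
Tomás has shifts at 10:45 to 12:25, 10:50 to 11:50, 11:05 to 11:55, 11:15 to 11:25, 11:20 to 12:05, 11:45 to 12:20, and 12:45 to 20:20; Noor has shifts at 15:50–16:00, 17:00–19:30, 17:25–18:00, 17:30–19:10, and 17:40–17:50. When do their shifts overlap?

15:50-16:00, 17:00-19:30

First set merges to 10:45-12:25, 12:45-20:20.
Second set merges to 15:50-16:00, 17:00-19:30.
10:45-12:25 falls entirely outside B.
12:45-20:20 overlaps B on 15:50-16:00, 17:00-19:30.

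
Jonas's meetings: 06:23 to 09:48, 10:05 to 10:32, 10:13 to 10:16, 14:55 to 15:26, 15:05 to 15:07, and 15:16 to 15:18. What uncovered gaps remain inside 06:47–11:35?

After merging, the occupied span is 06:23-09:48, 10:05-10:32, 14:55-15:26.
Uncovered inside 06:47-11:35: 09:48-10:05, 10:32-11:35.

09:48-10:05, 10:32-11:35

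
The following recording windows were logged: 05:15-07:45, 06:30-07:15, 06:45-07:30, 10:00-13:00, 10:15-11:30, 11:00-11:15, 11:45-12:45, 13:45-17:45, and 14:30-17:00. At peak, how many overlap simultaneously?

Sweep endpoints in order; track running count of active intervals.
Peak of 3 reached at 06:45.

3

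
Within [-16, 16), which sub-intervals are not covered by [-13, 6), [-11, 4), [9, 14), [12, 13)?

After merging, the occupied span is [-13, 6), [9, 14).
Complement within [-16, 16): [-16, -13), [6, 9), [14, 16).

[-16, -13) ∪ [6, 9) ∪ [14, 16)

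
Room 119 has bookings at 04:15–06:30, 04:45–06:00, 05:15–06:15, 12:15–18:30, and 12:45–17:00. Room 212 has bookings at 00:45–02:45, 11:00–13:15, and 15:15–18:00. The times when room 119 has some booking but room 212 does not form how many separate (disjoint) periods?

3

First set merges to 04:15–06:30, 12:15–18:30.
A \ B = 04:15–06:30, 13:15–15:15, 18:00–18:30.
That is 3 disjoint pieces.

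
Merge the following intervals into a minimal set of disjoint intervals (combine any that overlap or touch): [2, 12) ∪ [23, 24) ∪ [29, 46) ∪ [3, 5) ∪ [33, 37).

[2, 12) ∪ [23, 24) ∪ [29, 46)

Sort by start: [2, 12), [3, 5), [23, 24), [29, 46), [33, 37).
[3, 5) overlaps/touches [2, 12) → extend to [2, 12).
[23, 24) is disjoint → start new block.
[29, 46) is disjoint → start new block.
[33, 37) overlaps/touches [29, 46) → extend to [29, 46).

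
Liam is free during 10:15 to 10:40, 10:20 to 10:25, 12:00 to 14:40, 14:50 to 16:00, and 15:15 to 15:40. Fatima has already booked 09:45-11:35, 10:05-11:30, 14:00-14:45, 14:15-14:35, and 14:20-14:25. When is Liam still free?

12:00–14:00, 14:50–16:00

Merge the first list: 10:15–10:40, 12:00–14:40, 14:50–16:00.
Merge the second list: 09:45–11:35, 14:00–14:45.
10:15–10:40 lies entirely inside B → drops out.
12:00–14:40 with B removed leaves 12:00–14:00.
14:50–16:00 is untouched.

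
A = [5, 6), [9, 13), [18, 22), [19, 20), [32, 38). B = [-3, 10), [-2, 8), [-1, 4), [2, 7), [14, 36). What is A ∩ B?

First set merges to [5, 6), [9, 13), [18, 22), [32, 38).
Second set merges to [-3, 10), [14, 36).
[5, 6) meets the second set on [5, 6).
[9, 13) meets the second set on [9, 10).
[18, 22) meets the second set on [18, 22).
[32, 38) meets the second set on [32, 36).

[5, 6) ∪ [9, 10) ∪ [18, 22) ∪ [32, 36)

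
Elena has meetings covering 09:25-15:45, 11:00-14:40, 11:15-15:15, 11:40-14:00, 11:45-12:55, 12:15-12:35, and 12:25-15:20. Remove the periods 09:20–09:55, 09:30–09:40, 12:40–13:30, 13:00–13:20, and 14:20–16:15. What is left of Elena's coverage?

09:55–12:40, 13:30–14:20

First set merges to 09:25–15:45.
Second set merges to 09:20–09:55, 12:40–13:30, 14:20–16:15.
09:25–15:45 \ B = 09:55–12:40, 13:30–14:20.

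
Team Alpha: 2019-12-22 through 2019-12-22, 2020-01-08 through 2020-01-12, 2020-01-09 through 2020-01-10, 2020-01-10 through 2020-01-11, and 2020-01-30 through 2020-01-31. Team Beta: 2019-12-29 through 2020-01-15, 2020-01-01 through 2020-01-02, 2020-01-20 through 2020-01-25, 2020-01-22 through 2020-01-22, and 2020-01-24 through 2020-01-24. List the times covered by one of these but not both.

First set merges to 2019-12-22 through 2019-12-22, 2020-01-08 through 2020-01-12, 2020-01-30 through 2020-01-31.
Second set merges to 2019-12-29 through 2020-01-15, 2020-01-20 through 2020-01-25.
A \ B = 2019-12-22 through 2019-12-22, 2020-01-30 through 2020-01-31.
B \ A = 2019-12-29 through 2020-01-07, 2020-01-13 through 2020-01-15, 2020-01-20 through 2020-01-25.
Union of the two gives the symmetric difference.

2019-12-22 through 2019-12-22, 2019-12-29 through 2020-01-07, 2020-01-13 through 2020-01-15, 2020-01-20 through 2020-01-25, 2020-01-30 through 2020-01-31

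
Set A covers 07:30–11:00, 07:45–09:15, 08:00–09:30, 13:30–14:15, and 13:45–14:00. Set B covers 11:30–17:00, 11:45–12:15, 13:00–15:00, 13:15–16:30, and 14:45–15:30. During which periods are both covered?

13:30–14:15

A, merged: 07:30–11:00, 13:30–14:15.
B, merged: 11:30–17:00.
07:30–11:00 meets no B interval.
13:30–14:15 ∩ B → 13:30–14:15.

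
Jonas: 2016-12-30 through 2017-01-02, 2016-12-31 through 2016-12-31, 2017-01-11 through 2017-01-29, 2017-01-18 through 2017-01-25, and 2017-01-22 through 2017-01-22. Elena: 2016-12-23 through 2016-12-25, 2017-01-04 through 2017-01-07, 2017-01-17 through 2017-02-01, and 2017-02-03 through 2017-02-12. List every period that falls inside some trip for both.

2017-01-17 through 2017-01-29

First set merges to 2016-12-30 through 2017-01-02, 2017-01-11 through 2017-01-29.
2016-12-30 through 2017-01-02 falls entirely outside B.
2017-01-11 through 2017-01-29 overlaps B on 2017-01-17 through 2017-01-29.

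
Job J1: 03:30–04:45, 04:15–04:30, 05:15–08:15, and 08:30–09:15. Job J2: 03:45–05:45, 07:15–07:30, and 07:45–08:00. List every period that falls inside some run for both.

A, merged: 03:30–04:45, 05:15–08:15, 08:30–09:15.
03:30–04:45 ∩ B → 03:45–04:45.
05:15–08:15 ∩ B → 05:15–05:45, 07:15–07:30, 07:45–08:00.
08:30–09:15 meets no B interval.

03:45–04:45, 05:15–05:45, 07:15–07:30, 07:45–08:00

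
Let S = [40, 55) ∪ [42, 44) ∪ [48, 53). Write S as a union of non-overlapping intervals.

[42, 44) overlaps/touches [40, 55) → extend to [40, 55).
[48, 53) overlaps/touches [40, 55) → extend to [40, 55).

[40, 55)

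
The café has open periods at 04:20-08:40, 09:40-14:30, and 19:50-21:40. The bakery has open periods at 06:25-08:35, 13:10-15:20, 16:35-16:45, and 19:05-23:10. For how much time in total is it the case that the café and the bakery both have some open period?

A ∩ B = 06:25-08:35, 13:10-14:30, 19:50-21:40.
Total: 2 h 10 min + 1 h 20 min + 1 h 50 min = 5 h 20 min.

5 h 20 min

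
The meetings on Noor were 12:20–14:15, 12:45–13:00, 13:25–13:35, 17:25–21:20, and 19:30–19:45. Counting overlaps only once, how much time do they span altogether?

5 h 50 min

Merged: 12:20–14:15, 17:25–21:20.
Lengths: 1 h 55 min + 3 h 55 min = 5 h 50 min.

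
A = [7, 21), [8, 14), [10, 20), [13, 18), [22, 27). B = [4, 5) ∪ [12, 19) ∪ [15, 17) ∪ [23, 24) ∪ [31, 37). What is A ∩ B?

[12, 19) ∪ [23, 24)

Merge the first list: [7, 21), [22, 27).
Merge the second list: [4, 5), [12, 19), [23, 24), [31, 37).
[7, 21) ∩ B → [12, 19).
[22, 27) ∩ B → [23, 24).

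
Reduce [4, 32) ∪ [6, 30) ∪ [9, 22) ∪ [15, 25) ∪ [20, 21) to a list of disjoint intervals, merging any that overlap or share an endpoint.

[6, 30) overlaps/touches [4, 32) → extend to [4, 32).
[9, 22) overlaps/touches [4, 32) → extend to [4, 32).
[15, 25) overlaps/touches [4, 32) → extend to [4, 32).
[20, 21) overlaps/touches [4, 32) → extend to [4, 32).

[4, 32)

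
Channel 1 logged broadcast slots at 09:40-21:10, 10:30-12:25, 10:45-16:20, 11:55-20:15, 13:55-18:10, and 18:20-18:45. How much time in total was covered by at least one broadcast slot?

11 h 30 min

Merged: 09:40–21:10.
Length: 11 h 30 min.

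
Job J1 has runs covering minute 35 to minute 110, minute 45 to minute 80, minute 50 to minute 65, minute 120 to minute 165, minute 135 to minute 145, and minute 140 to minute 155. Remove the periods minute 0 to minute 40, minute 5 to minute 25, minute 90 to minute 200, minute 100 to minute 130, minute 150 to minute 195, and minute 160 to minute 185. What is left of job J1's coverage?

minute 40 to minute 90

A, merged: minute 35 to minute 110, minute 120 to minute 165.
B, merged: minute 0 to minute 40, minute 90 to minute 200.
minute 35 to minute 110 with B removed leaves minute 40 to minute 90.
minute 120 to minute 165 lies entirely inside B → drops out.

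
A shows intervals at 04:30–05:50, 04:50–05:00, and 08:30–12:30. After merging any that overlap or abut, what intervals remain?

04:30–05:50, 08:30–12:30

04:50–05:00 overlaps/touches 04:30–05:50 → extend to 04:30–05:50.
08:30–12:30 is disjoint → start new block.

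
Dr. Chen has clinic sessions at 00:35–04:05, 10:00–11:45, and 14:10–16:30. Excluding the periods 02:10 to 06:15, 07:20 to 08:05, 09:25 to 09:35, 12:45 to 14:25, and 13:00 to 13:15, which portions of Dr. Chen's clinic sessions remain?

Merge the second list: 02:10–06:15, 07:20–08:05, 09:25–09:35, 12:45–14:25.
00:35–04:05 \ B = 00:35–02:10.
10:00–11:45: nothing removed.
14:10–16:30 \ B = 14:25–16:30.

00:35–02:10, 10:00–11:45, 14:25–16:30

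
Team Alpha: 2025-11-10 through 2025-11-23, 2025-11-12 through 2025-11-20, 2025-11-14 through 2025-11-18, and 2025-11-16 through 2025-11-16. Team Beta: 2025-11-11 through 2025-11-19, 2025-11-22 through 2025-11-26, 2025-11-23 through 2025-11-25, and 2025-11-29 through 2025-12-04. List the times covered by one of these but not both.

2025-11-10 through 2025-11-10, 2025-11-20 through 2025-11-21, 2025-11-24 through 2025-11-26, 2025-11-29 through 2025-12-04

First set merges to 2025-11-10 through 2025-11-23.
Second set merges to 2025-11-11 through 2025-11-19, 2025-11-22 through 2025-11-26, 2025-11-29 through 2025-12-04.
Only in the first: 2025-11-10 through 2025-11-10, 2025-11-20 through 2025-11-21.
Only in the second: 2025-11-24 through 2025-11-26, 2025-11-29 through 2025-12-04.
Together these are the periods covered by exactly one.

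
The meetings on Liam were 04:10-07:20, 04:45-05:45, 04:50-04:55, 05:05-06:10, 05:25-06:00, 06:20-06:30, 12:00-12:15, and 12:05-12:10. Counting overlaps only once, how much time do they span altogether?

3 h 25 min

Merged: 04:10–07:20, 12:00–12:15.
Lengths: 3 h 10 min + 15 min = 3 h 25 min.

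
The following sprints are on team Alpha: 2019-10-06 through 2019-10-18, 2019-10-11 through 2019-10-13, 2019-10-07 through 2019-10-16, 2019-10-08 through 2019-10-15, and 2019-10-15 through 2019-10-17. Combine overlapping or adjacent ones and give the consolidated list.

Sort by start: 2019-10-06 through 2019-10-18, 2019-10-07 through 2019-10-16, 2019-10-08 through 2019-10-15, 2019-10-11 through 2019-10-13, 2019-10-15 through 2019-10-17.
2019-10-07 through 2019-10-16 overlaps/touches 2019-10-06 through 2019-10-18 → extend to 2019-10-06 through 2019-10-18.
2019-10-08 through 2019-10-15 overlaps/touches 2019-10-06 through 2019-10-18 → extend to 2019-10-06 through 2019-10-18.
2019-10-11 through 2019-10-13 overlaps/touches 2019-10-06 through 2019-10-18 → extend to 2019-10-06 through 2019-10-18.
2019-10-15 through 2019-10-17 overlaps/touches 2019-10-06 through 2019-10-18 → extend to 2019-10-06 through 2019-10-18.

2019-10-06 through 2019-10-18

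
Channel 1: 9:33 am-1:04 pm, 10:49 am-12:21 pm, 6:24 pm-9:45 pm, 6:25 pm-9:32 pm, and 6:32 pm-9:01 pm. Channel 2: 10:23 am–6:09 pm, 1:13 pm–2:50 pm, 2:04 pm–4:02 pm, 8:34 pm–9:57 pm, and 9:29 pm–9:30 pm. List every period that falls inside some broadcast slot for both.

10:23 am–1:04 pm, 8:34 pm–9:45 pm

Merge the first list: 9:33 am–1:04 pm, 6:24 pm–9:45 pm.
Merge the second list: 10:23 am–6:09 pm, 8:34 pm–9:57 pm.
9:33 am–1:04 pm meets the second set on 10:23 am–1:04 pm.
6:24 pm–9:45 pm meets the second set on 8:34 pm–9:45 pm.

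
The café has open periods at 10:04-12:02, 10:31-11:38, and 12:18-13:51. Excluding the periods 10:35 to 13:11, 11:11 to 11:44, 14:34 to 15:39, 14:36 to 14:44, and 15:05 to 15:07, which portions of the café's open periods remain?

10:04–10:35, 13:11–13:51

First set merges to 10:04–12:02, 12:18–13:51.
Second set merges to 10:35–13:11, 14:34–15:39.
10:04–12:02 \ B = 10:04–10:35.
12:18–13:51 \ B = 13:11–13:51.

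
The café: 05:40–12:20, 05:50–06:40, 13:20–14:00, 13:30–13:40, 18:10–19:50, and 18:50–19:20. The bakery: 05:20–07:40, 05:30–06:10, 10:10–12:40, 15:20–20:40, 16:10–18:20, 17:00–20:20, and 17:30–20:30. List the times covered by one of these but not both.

05:20-05:40, 07:40-10:10, 12:20-12:40, 13:20-14:00, 15:20-18:10, 19:50-20:40

A, merged: 05:40-12:20, 13:20-14:00, 18:10-19:50.
B, merged: 05:20-07:40, 10:10-12:40, 15:20-20:40.
A \ B = 07:40-10:10, 13:20-14:00.
B \ A = 05:20-05:40, 12:20-12:40, 15:20-18:10, 19:50-20:40.
Union of the two gives the symmetric difference.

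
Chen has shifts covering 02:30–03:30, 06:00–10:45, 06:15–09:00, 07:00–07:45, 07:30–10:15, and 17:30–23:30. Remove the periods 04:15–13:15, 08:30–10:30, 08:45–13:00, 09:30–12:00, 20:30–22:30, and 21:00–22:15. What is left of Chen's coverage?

A, merged: 02:30-03:30, 06:00-10:45, 17:30-23:30.
B, merged: 04:15-13:15, 20:30-22:30.
02:30-03:30 is untouched.
06:00-10:45 lies entirely inside B → drops out.
17:30-23:30 with B removed leaves 17:30-20:30, 22:30-23:30.

02:30-03:30, 17:30-20:30, 22:30-23:30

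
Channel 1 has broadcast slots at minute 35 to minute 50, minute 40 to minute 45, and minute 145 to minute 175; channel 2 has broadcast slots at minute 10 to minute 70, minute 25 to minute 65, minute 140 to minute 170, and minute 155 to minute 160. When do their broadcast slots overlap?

First set merges to minute 35 to minute 50, minute 145 to minute 175.
Second set merges to minute 10 to minute 70, minute 140 to minute 170.
minute 35 to minute 50 meets the second set on minute 35 to minute 50.
minute 145 to minute 175 meets the second set on minute 145 to minute 170.

minute 35 to minute 50, minute 145 to minute 170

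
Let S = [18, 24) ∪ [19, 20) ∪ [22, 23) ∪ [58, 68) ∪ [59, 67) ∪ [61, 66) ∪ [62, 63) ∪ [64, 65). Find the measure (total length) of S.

Merged: [18, 24), [58, 68).
Lengths: 6 + 10 = 16.

16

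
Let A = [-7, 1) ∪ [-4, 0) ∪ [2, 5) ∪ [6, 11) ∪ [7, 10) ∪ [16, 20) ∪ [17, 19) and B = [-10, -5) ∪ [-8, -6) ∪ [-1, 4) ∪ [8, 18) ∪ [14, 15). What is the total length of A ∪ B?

29

A, merged: [-7, 1), [2, 5), [6, 11), [16, 20).
B, merged: [-10, -5), [-1, 4), [8, 18).
A ∪ B = [-10, 5), [6, 20).
Total: 15 + 14 = 29.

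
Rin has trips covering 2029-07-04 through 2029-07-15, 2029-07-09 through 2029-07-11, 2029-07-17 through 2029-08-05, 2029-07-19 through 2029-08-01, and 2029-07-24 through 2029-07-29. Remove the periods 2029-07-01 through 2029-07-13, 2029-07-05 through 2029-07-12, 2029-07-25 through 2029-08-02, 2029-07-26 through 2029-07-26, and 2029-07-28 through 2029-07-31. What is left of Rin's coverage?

2029-07-14 through 2029-07-15, 2029-07-17 through 2029-07-24, 2029-08-03 through 2029-08-05

A, merged: 2029-07-04 through 2029-07-15, 2029-07-17 through 2029-08-05.
B, merged: 2029-07-01 through 2029-07-13, 2029-07-25 through 2029-08-02.
2029-07-04 through 2029-07-15 with B removed leaves 2029-07-14 through 2029-07-15.
2029-07-17 through 2029-08-05 with B removed leaves 2029-07-17 through 2029-07-24, 2029-08-03 through 2029-08-05.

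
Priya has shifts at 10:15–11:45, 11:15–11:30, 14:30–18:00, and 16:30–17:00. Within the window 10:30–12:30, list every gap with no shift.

Covered (merged): 10:15–11:45, 14:30–18:00.
Uncovered inside 10:30–12:30: 11:45–12:30.

11:45–12:30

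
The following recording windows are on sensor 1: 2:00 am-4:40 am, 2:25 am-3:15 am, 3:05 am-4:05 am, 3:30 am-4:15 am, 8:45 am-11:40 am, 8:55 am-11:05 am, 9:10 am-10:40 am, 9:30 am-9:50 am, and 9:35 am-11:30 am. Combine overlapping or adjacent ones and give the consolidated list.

2:25 am–3:15 am overlaps/touches 2:00 am–4:40 am → extend to 2:00 am–4:40 am.
3:05 am–4:05 am overlaps/touches 2:00 am–4:40 am → extend to 2:00 am–4:40 am.
3:30 am–4:15 am overlaps/touches 2:00 am–4:40 am → extend to 2:00 am–4:40 am.
8:45 am–11:40 am is disjoint → start new block.
8:55 am–11:05 am overlaps/touches 8:45 am–11:40 am → extend to 8:45 am–11:40 am.
9:10 am–10:40 am overlaps/touches 8:45 am–11:40 am → extend to 8:45 am–11:40 am.
9:30 am–9:50 am overlaps/touches 8:45 am–11:40 am → extend to 8:45 am–11:40 am.
9:35 am–11:30 am overlaps/touches 8:45 am–11:40 am → extend to 8:45 am–11:40 am.

2:00 am–4:40 am, 8:45 am–11:40 am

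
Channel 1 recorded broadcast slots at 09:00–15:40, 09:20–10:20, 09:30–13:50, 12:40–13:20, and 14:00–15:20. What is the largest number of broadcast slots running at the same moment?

3

At 09:30, 3 of the intervals are simultaneously active.
No point has more.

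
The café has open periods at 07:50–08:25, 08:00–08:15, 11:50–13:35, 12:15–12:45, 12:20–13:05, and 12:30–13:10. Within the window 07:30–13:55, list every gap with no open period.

Covered (merged): 07:50–08:25, 11:50–13:35.
Gaps within 07:30–13:55: 07:30–07:50, 08:25–11:50, 13:35–13:55.

07:30–07:50, 08:25–11:50, 13:35–13:55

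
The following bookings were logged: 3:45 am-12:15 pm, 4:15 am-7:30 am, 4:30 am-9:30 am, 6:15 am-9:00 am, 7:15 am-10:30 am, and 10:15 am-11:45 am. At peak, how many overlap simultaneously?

5

Walk the sorted start/end points keeping a running depth.
The depth first hits 5 at 7:15 am.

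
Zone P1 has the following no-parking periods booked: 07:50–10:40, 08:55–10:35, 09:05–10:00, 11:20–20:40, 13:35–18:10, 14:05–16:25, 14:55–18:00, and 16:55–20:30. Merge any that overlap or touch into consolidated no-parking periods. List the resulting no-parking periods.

08:55–10:35 overlaps/touches 07:50–10:40 → extend to 07:50–10:40.
09:05–10:00 overlaps/touches 07:50–10:40 → extend to 07:50–10:40.
11:20–20:40 is disjoint → start new block.
13:35–18:10 overlaps/touches 11:20–20:40 → extend to 11:20–20:40.
14:05–16:25 overlaps/touches 11:20–20:40 → extend to 11:20–20:40.
14:55–18:00 overlaps/touches 11:20–20:40 → extend to 11:20–20:40.
16:55–20:30 overlaps/touches 11:20–20:40 → extend to 11:20–20:40.

07:50–10:40, 11:20–20:40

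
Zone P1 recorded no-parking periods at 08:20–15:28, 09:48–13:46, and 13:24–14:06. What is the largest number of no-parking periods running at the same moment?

Sweep endpoints in order; track running count of active intervals.
Peak of 3 reached at 13:24.

3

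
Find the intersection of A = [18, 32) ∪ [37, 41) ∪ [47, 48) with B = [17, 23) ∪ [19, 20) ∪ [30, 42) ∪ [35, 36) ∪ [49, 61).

[18, 23) ∪ [30, 32) ∪ [37, 41)

Second set merges to [17, 23), [30, 42), [49, 61).
[18, 32) ∩ B → [18, 23), [30, 32).
[37, 41) ∩ B → [37, 41).
[47, 48) meets no B interval.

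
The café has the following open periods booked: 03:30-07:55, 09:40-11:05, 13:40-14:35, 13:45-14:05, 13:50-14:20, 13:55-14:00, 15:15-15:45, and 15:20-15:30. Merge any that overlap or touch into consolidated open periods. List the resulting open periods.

09:40–11:05 is disjoint → start new block.
13:40–14:35 is disjoint → start new block.
13:45–14:05 overlaps/touches 13:40–14:35 → extend to 13:40–14:35.
13:50–14:20 overlaps/touches 13:40–14:35 → extend to 13:40–14:35.
13:55–14:00 overlaps/touches 13:40–14:35 → extend to 13:40–14:35.
15:15–15:45 is disjoint → start new block.
15:20–15:30 overlaps/touches 15:15–15:45 → extend to 15:15–15:45.

03:30–07:55, 09:40–11:05, 13:40–14:35, 15:15–15:45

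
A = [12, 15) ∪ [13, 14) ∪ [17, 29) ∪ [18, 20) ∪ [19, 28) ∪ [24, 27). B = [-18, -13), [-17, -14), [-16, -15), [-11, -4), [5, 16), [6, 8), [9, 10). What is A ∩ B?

[12, 15)

A, merged: [12, 15), [17, 29).
B, merged: [-18, -13), [-11, -4), [5, 16).
[12, 15) meets the second set on [12, 15).
[17, 29): no overlap with the second set.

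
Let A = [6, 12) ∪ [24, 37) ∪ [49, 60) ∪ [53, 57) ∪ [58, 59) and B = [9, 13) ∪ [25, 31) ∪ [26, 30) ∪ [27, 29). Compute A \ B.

[6, 9) ∪ [24, 25) ∪ [31, 37) ∪ [49, 60)

First set merges to [6, 12), [24, 37), [49, 60).
Second set merges to [9, 13), [25, 31).
[6, 12) \ B = [6, 9).
[24, 37) \ B = [24, 25), [31, 37).
[49, 60): nothing removed.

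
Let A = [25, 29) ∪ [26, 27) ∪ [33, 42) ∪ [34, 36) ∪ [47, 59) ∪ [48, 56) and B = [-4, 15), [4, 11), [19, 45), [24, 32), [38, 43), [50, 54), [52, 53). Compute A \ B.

First set merges to [25, 29), [33, 42), [47, 59).
Second set merges to [-4, 15), [19, 45), [50, 54).
[25, 29) lies entirely inside B → drops out.
[33, 42) lies entirely inside B → drops out.
[47, 59) with B removed leaves [47, 50), [54, 59).

[47, 50) ∪ [54, 59)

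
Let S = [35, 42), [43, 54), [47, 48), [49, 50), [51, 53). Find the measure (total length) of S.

18

Merged: [35, 42), [43, 54).
Lengths: 7 + 11 = 18.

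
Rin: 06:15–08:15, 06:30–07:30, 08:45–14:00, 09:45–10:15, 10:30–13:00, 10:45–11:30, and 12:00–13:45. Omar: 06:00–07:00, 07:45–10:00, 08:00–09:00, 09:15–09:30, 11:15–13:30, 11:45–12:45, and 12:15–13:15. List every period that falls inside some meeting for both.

Merge the first list: 06:15–08:15, 08:45–14:00.
Merge the second list: 06:00–07:00, 07:45–10:00, 11:15–13:30.
06:15–08:15 meets the second set on 06:15–07:00, 07:45–08:15.
08:45–14:00 meets the second set on 08:45–10:00, 11:15–13:30.

06:15–07:00, 07:45–08:15, 08:45–10:00, 11:15–13:30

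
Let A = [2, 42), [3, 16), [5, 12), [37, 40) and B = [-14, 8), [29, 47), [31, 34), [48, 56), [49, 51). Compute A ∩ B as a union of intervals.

A, merged: [2, 42).
B, merged: [-14, 8), [29, 47), [48, 56).
[2, 42) ∩ B → [2, 8), [29, 42).

[2, 8) ∪ [29, 42)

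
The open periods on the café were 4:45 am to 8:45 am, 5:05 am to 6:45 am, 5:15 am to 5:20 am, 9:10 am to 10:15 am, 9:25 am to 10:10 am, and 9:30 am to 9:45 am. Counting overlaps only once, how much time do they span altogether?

Merged: 4:45 am–8:45 am, 9:10 am–10:15 am.
Lengths: 4 h + 1 h 5 min = 5 h 5 min.

5 h 5 min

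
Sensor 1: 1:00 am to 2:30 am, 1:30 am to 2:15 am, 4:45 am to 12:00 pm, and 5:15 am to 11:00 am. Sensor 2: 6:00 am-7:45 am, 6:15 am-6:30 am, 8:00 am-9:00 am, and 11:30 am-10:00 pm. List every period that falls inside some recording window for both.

A, merged: 1:00 am–2:30 am, 4:45 am–12:00 pm.
B, merged: 6:00 am–7:45 am, 8:00 am–9:00 am, 11:30 am–10:00 pm.
1:00 am–2:30 am meets no B interval.
4:45 am–12:00 pm ∩ B → 6:00 am–7:45 am, 8:00 am–9:00 am, 11:30 am–12:00 pm.

6:00 am–7:45 am, 8:00 am–9:00 am, 11:30 am–12:00 pm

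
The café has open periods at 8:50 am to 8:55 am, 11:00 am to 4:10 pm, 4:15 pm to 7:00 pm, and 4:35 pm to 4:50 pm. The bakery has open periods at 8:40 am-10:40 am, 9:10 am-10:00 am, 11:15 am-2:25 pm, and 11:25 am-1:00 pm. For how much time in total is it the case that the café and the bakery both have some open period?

Merge the first list: 8:50 am–8:55 am, 11:00 am–4:10 pm, 4:15 pm–7:00 pm.
Merge the second list: 8:40 am–10:40 am, 11:15 am–2:25 pm.
A ∩ B = 8:50 am–8:55 am, 11:15 am–2:25 pm.
Total: 5 min + 3 h 10 min = 3 h 15 min.

3 h 15 min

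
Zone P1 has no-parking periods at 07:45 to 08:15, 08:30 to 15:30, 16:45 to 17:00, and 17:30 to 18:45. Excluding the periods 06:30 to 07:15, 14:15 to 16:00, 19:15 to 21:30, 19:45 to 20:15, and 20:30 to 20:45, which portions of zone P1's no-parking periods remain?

B, merged: 06:30-07:15, 14:15-16:00, 19:15-21:30.
07:45-08:15: nothing removed.
08:30-15:30 \ B = 08:30-14:15.
16:45-17:00: nothing removed.
17:30-18:45: nothing removed.

07:45-08:15, 08:30-14:15, 16:45-17:00, 17:30-18:45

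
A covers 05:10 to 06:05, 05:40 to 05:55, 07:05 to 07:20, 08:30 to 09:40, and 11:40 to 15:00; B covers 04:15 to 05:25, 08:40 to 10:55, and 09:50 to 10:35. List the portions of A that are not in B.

A, merged: 05:10-06:05, 07:05-07:20, 08:30-09:40, 11:40-15:00.
B, merged: 04:15-05:25, 08:40-10:55.
05:10-06:05 minus B → 05:25-06:05.
07:05-07:20: no B overlap → unchanged.
08:30-09:40 minus B → 08:30-08:40.
11:40-15:00: no B overlap → unchanged.

05:25-06:05, 07:05-07:20, 08:30-08:40, 11:40-15:00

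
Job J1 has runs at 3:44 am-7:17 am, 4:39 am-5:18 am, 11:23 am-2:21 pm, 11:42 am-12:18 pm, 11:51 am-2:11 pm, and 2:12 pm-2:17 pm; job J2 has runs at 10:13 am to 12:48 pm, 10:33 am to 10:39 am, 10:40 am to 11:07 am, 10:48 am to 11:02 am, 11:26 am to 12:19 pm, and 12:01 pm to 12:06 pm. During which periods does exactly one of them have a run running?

3:44 am-7:17 am, 10:13 am-11:23 am, 12:48 pm-2:21 pm

First set merges to 3:44 am-7:17 am, 11:23 am-2:21 pm.
Second set merges to 10:13 am-12:48 pm.
A but not B: 3:44 am-7:17 am, 12:48 pm-2:21 pm.
B but not A: 10:13 am-11:23 am.
Combining gives A △ B.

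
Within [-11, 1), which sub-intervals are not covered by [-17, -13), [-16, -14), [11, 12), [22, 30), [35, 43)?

[-11, 1)

Covered (merged): [-17, -13), [11, 12), [22, 30), [35, 43).
Uncovered inside [-11, 1): [-11, 1).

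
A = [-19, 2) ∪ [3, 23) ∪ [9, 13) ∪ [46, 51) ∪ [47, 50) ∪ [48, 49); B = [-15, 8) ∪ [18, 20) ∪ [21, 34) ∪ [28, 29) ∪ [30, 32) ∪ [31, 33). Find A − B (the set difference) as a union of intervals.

[-19, -15) ∪ [8, 18) ∪ [20, 21) ∪ [46, 51)

Merge the first list: [-19, 2), [3, 23), [46, 51).
Merge the second list: [-15, 8), [18, 20), [21, 34).
[-19, 2) minus B → [-19, -15).
[3, 23) minus B → [8, 18), [20, 21).
[46, 51): no B overlap → unchanged.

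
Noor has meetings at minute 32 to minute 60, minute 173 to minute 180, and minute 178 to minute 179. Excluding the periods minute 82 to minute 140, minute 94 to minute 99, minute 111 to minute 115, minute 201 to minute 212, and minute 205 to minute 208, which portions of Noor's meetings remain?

minute 32 to minute 60, minute 173 to minute 180

Merge the first list: minute 32 to minute 60, minute 173 to minute 180.
Merge the second list: minute 82 to minute 140, minute 201 to minute 212.
minute 32 to minute 60: no B overlap → unchanged.
minute 173 to minute 180: no B overlap → unchanged.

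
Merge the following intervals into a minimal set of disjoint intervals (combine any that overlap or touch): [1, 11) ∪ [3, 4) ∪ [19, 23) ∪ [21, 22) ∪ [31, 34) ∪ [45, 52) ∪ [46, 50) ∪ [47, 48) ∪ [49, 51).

[1, 11) ∪ [19, 23) ∪ [31, 34) ∪ [45, 52)

[3, 4) overlaps/touches [1, 11) → extend to [1, 11).
[19, 23) is disjoint → start new block.
[21, 22) overlaps/touches [19, 23) → extend to [19, 23).
[31, 34) is disjoint → start new block.
[45, 52) is disjoint → start new block.
[46, 50) overlaps/touches [45, 52) → extend to [45, 52).
[47, 48) overlaps/touches [45, 52) → extend to [45, 52).
[49, 51) overlaps/touches [45, 52) → extend to [45, 52).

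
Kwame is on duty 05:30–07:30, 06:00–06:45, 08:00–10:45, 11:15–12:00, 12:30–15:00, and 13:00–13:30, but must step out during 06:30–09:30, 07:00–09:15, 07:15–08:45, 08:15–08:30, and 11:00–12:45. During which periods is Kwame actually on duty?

05:30–06:30, 09:30–10:45, 12:45–15:00

Merge the first list: 05:30–07:30, 08:00–10:45, 11:15–12:00, 12:30–15:00.
Merge the second list: 06:30–09:30, 11:00–12:45.
05:30–07:30 minus B → 05:30–06:30.
08:00–10:45 minus B → 09:30–10:45.
11:15–12:00: fully covered by B → removed.
12:30–15:00 minus B → 12:45–15:00.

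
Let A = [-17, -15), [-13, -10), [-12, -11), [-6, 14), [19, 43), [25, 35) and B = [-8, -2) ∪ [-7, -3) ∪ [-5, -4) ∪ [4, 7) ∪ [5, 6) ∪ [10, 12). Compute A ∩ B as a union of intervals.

A, merged: [-17, -15), [-13, -10), [-6, 14), [19, 43).
B, merged: [-8, -2), [4, 7), [10, 12).
[-17, -15) falls entirely outside B.
[-13, -10) falls entirely outside B.
[-6, 14) overlaps B on [-6, -2), [4, 7), [10, 12).
[19, 43) falls entirely outside B.

[-6, -2) ∪ [4, 7) ∪ [10, 12)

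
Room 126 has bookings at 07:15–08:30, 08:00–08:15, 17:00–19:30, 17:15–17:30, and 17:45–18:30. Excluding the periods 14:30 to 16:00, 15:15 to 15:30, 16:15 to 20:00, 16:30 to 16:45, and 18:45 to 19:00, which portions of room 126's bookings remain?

07:15–08:30

A, merged: 07:15–08:30, 17:00–19:30.
B, merged: 14:30–16:00, 16:15–20:00.
07:15–08:30: nothing removed.
17:00–19:30: entirely removed.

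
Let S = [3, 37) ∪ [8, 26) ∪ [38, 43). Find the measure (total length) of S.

39

Merged: [3, 37), [38, 43).
Lengths: 34 + 5 = 39.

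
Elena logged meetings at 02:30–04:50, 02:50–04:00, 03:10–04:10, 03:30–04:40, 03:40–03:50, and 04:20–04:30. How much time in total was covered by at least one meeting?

Merged: 02:30-04:50.
Length: 2 h 20 min.

2 h 20 min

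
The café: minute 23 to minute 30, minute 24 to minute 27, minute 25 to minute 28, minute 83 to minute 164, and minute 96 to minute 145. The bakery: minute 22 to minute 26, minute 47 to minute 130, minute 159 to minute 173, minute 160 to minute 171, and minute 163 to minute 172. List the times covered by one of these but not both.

A, merged: minute 23 to minute 30, minute 83 to minute 164.
B, merged: minute 22 to minute 26, minute 47 to minute 130, minute 159 to minute 173.
A but not B: minute 26 to minute 30, minute 130 to minute 159.
B but not A: minute 22 to minute 23, minute 47 to minute 83, minute 164 to minute 173.
Combining gives A △ B.

minute 22 to minute 23, minute 26 to minute 30, minute 47 to minute 83, minute 130 to minute 159, minute 164 to minute 173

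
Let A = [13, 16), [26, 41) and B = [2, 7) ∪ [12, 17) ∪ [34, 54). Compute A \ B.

[26, 34)

[13, 16) lies entirely inside B → drops out.
[26, 41) with B removed leaves [26, 34).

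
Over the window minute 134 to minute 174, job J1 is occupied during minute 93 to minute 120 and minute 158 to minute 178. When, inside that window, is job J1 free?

minute 134 to minute 158

After merging, the occupied span is minute 93 to minute 120, minute 158 to minute 178.
Gaps within minute 134 to minute 174: minute 134 to minute 158.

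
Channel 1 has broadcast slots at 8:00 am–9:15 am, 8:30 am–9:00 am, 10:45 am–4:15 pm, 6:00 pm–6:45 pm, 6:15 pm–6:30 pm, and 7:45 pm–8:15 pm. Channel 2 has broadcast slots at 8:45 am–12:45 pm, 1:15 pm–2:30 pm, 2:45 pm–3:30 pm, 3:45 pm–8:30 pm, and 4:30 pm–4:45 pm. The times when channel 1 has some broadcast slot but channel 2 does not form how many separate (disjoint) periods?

4

Merge the first list: 8:00 am–9:15 am, 10:45 am–4:15 pm, 6:00 pm–6:45 pm, 7:45 pm–8:15 pm.
Merge the second list: 8:45 am–12:45 pm, 1:15 pm–2:30 pm, 2:45 pm–3:30 pm, 3:45 pm–8:30 pm.
A \ B = 8:00 am–8:45 am, 12:45 pm–1:15 pm, 2:30 pm–2:45 pm, 3:30 pm–3:45 pm.
That is 4 disjoint pieces.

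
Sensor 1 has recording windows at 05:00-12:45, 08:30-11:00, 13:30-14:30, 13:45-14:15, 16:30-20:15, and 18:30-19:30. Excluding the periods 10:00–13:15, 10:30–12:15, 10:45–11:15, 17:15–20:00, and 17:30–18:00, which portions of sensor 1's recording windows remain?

05:00-10:00, 13:30-14:30, 16:30-17:15, 20:00-20:15

A, merged: 05:00-12:45, 13:30-14:30, 16:30-20:15.
B, merged: 10:00-13:15, 17:15-20:00.
05:00-12:45 \ B = 05:00-10:00.
13:30-14:30: nothing removed.
16:30-20:15 \ B = 16:30-17:15, 20:00-20:15.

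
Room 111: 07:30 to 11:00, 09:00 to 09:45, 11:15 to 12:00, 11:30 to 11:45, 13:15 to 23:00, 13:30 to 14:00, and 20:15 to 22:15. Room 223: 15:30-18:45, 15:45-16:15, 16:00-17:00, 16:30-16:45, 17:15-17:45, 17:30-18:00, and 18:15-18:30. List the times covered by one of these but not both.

A, merged: 07:30–11:00, 11:15–12:00, 13:15–23:00.
B, merged: 15:30–18:45.
A \ B = 07:30–11:00, 11:15–12:00, 13:15–15:30, 18:45–23:00.
B \ A = none.
Union of the two gives the symmetric difference.

07:30–11:00, 11:15–12:00, 13:15–15:30, 18:45–23:00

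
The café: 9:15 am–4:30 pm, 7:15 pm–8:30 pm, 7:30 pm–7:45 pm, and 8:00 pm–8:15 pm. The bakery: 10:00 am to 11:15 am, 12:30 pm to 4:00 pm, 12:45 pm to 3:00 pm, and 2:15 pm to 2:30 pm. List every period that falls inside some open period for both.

10:00 am-11:15 am, 12:30 pm-4:00 pm

First set merges to 9:15 am-4:30 pm, 7:15 pm-8:30 pm.
Second set merges to 10:00 am-11:15 am, 12:30 pm-4:00 pm.
9:15 am-4:30 pm ∩ B → 10:00 am-11:15 am, 12:30 pm-4:00 pm.
7:15 pm-8:30 pm meets no B interval.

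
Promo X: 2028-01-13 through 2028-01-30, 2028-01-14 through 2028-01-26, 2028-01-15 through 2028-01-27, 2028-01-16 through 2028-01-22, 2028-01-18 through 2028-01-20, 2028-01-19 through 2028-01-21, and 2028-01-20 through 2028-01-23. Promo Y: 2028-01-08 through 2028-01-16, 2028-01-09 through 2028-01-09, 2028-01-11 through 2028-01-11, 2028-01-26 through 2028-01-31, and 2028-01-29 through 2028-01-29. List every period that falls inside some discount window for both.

A, merged: 2028-01-13 through 2028-01-30.
B, merged: 2028-01-08 through 2028-01-16, 2028-01-26 through 2028-01-31.
2028-01-13 through 2028-01-30 ∩ B → 2028-01-13 through 2028-01-16, 2028-01-26 through 2028-01-30.

2028-01-13 through 2028-01-16, 2028-01-26 through 2028-01-30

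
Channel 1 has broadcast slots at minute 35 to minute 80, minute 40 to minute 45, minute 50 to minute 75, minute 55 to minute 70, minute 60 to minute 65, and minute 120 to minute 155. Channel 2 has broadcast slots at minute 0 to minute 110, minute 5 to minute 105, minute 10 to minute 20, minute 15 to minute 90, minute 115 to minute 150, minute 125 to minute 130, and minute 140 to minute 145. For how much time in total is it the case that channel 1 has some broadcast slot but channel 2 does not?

First set merges to minute 35 to minute 80, minute 120 to minute 155.
Second set merges to minute 0 to minute 110, minute 115 to minute 150.
A \ B = minute 150 to minute 155.
Total: 5 minutes.

5 minutes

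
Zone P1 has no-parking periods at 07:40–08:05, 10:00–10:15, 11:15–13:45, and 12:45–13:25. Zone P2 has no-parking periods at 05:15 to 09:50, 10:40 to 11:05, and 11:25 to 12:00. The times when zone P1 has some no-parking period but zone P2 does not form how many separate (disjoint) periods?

3

First set merges to 07:40-08:05, 10:00-10:15, 11:15-13:45.
A \ B = 10:00-10:15, 11:15-11:25, 12:00-13:45.
That is 3 disjoint pieces.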